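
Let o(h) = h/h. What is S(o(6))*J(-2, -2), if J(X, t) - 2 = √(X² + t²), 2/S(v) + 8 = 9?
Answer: 4 + 4*√2 ≈ 9.6569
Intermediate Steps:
o(h) = 1
S(v) = 2 (S(v) = 2/(-8 + 9) = 2/1 = 2*1 = 2)
J(X, t) = 2 + √(X² + t²)
S(o(6))*J(-2, -2) = 2*(2 + √((-2)² + (-2)²)) = 2*(2 + √(4 + 4)) = 2*(2 + √8) = 2*(2 + 2*√2) = 4 + 4*√2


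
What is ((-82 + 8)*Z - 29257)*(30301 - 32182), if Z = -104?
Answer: 40556241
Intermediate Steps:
((-82 + 8)*Z - 29257)*(30301 - 32182) = ((-82 + 8)*(-104) - 29257)*(30301 - 32182) = (-74*(-104) - 29257)*(-1881) = (7696 - 29257)*(-1881) = -21561*(-1881) = 40556241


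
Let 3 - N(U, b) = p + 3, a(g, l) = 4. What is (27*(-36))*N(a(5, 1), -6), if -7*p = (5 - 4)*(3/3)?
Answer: -972/7 ≈ -138.86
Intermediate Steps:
p = -⅐ (p = -(5 - 4)*3/3/7 = -3*(⅓)/7 = -1/7 = -⅐*1 = -⅐ ≈ -0.14286)
N(U, b) = ⅐ (N(U, b) = 3 - (-⅐ + 3) = 3 - 1*20/7 = 3 - 20/7 = ⅐)
(27*(-36))*N(a(5, 1), -6) = (27*(-36))*(⅐) = -972*⅐ = -972/7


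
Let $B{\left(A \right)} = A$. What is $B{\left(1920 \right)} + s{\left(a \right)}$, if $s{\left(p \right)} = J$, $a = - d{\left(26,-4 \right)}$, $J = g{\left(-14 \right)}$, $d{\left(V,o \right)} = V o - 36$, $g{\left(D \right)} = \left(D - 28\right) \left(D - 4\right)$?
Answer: $2676$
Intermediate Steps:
$g{\left(D \right)} = \left(-28 + D\right) \left(-4 + D\right)$
$d{\left(V,o \right)} = -36 + V o$
$J = 756$ ($J = 112 + \left(-14\right)^{2} - -448 = 112 + 196 + 448 = 756$)
$a = 140$ ($a = - (-36 + 26 \left(-4\right)) = - (-36 - 104) = \left(-1\right) \left(-140\right) = 140$)
$s{\left(p \right)} = 756$
$B{\left(1920 \right)} + s{\left(a \right)} = 1920 + 756 = 2676$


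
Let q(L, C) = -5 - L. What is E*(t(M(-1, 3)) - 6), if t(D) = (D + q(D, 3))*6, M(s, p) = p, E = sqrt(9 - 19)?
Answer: -36*I*sqrt(10) ≈ -113.84*I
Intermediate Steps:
E = I*sqrt(10) (E = sqrt(-10) = I*sqrt(10) ≈ 3.1623*I)
t(D) = -30 (t(D) = (D + (-5 - D))*6 = -5*6 = -30)
E*(t(M(-1, 3)) - 6) = (I*sqrt(10))*(-30 - 6) = (I*sqrt(10))*(-36) = -36*I*sqrt(10)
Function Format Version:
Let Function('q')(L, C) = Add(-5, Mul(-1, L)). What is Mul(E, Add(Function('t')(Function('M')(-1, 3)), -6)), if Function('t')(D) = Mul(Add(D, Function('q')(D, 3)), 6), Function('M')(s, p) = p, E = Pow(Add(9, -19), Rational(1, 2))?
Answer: Mul(-36, I, Pow(10, Rational(1, 2))) ≈ Mul(-113.84, I)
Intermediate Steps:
E = Mul(I, Pow(10, Rational(1, 2))) (E = Pow(-10, Rational(1, 2)) = Mul(I, Pow(10, Rational(1, 2))) ≈ Mul(3.1623, I))
Function('t')(D) = -30 (Function('t')(D) = Mul(Add(D, Add(-5, Mul(-1, D))), 6) = Mul(-5, 6) = -30)
Mul(E, Add(Function('t')(Function('M')(-1, 3)), -6)) = Mul(Mul(I, Pow(10, Rational(1, 2))), Add(-30, -6)) = Mul(Mul(I, Pow(10, Rational(1, 2))), -36) = Mul(-36, I, Pow(10, Rational(1, 2)))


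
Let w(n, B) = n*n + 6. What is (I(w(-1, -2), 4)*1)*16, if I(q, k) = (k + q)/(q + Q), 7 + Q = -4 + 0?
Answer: -44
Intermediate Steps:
Q = -11 (Q = -7 + (-4 + 0) = -7 - 4 = -11)
w(n, B) = 6 + n² (w(n, B) = n² + 6 = 6 + n²)
I(q, k) = (k + q)/(-11 + q) (I(q, k) = (k + q)/(q - 11) = (k + q)/(-11 + q))
(I(w(-1, -2), 4)*1)*16 = (((4 + (6 + (-1)²))/(-11 + (6 + (-1)²)))*1)*16 = (((4 + (6 + 1))/(-11 + (6 + 1)))*1)*16 = (((4 + 7)/(-11 + 7))*1)*16 = ((11/(-4))*1)*16 = (-¼*11*1)*16 = -11/4*1*16 = -11/4*16 = -44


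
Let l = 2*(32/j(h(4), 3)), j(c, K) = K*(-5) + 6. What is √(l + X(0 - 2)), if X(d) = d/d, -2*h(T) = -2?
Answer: I*√55/3 ≈ 2.4721*I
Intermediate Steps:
h(T) = 1 (h(T) = -½*(-2) = 1)
j(c, K) = 6 - 5*K (j(c, K) = -5*K + 6 = 6 - 5*K)
X(d) = 1
l = -64/9 (l = 2*(32/(6 - 5*3)) = 2*(32/(6 - 15)) = 2*(32/(-9)) = 2*(32*(-⅑)) = 2*(-32/9) = -64/9 ≈ -7.1111)
√(l + X(0 - 2)) = √(-64/9 + 1) = √(-55/9) = I*√55/3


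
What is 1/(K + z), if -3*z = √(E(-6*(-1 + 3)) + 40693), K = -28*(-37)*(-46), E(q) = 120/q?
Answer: -142968/6813269447 + √40683/6813269447 ≈ -2.0954e-5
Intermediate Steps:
K = -47656 (K = 1036*(-46) = -47656)
z = -√40683/3 (z = -√(120/((-6*(-1 + 3))) + 40693)/3 = -√(120/((-6*2)) + 40693)/3 = -√(120/(-12) + 40693)/3 = -√(120*(-1/12) + 40693)/3 = -√(-10 + 40693)/3 = -√40683/3 ≈ -67.233)
1/(K + z) = 1/(-47656 - √40683/3)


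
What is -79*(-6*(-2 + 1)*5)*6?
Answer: -14220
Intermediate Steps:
-79*(-6*(-2 + 1)*5)*6 = -79*(-(-6)*5)*6 = -79*(-6*(-5))*6 = -2370*6 = -79*180 = -14220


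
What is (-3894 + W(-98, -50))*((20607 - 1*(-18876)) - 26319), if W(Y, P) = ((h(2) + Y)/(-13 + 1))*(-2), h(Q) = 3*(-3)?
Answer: -51495374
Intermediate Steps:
h(Q) = -9
W(Y, P) = -3/2 + Y/6 (W(Y, P) = ((-9 + Y)/(-13 + 1))*(-2) = ((-9 + Y)/(-12))*(-2) = ((-9 + Y)*(-1/12))*(-2) = (3/4 - Y/12)*(-2) = -3/2 + Y/6)
(-3894 + W(-98, -50))*((20607 - 1*(-18876)) - 26319) = (-3894 + (-3/2 + (1/6)*(-98)))*((20607 - 1*(-18876)) - 26319) = (-3894 + (-3/2 - 49/3))*((20607 + 18876) - 26319) = (-3894 - 107/6)*(39483 - 26319) = -23471/6*13164 = -51495374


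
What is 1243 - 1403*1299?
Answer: -1821254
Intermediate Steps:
1243 - 1403*1299 = 1243 - 1822497 = -1821254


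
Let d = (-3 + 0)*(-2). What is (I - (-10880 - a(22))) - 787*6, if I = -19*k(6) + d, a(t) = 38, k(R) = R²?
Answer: 5518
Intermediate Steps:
d = 6 (d = -3*(-2) = 6)
I = -678 (I = -19*6² + 6 = -19*36 + 6 = -684 + 6 = -678)
(I - (-10880 - a(22))) - 787*6 = (-678 - (-10880 - 1*38)) - 787*6 = (-678 - (-10880 - 38)) - 4722 = (-678 - 1*(-10918)) - 4722 = (-678 + 10918) - 4722 = 10240 - 4722 = 5518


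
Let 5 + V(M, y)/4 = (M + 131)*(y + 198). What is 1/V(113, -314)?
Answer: -1/113236 ≈ -8.8311e-6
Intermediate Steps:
V(M, y) = -20 + 4*(131 + M)*(198 + y) (V(M, y) = -20 + 4*((M + 131)*(y + 198)) = -20 + 4*((131 + M)*(198 + y)) = -20 + 4*(131 + M)*(198 + y))
1/V(113, -314) = 1/(103732 + 524*(-314) + 792*113 + 4*113*(-314)) = 1/(103732 - 164536 + 89496 - 141928) = 1/(-113236) = -1/113236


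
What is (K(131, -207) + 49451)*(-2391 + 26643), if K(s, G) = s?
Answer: 1202462664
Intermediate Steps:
(K(131, -207) + 49451)*(-2391 + 26643) = (131 + 49451)*(-2391 + 26643) = 49582*24252 = 1202462664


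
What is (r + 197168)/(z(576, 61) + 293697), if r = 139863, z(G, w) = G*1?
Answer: 337031/294273 ≈ 1.1453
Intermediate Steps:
z(G, w) = G
(r + 197168)/(z(576, 61) + 293697) = (139863 + 197168)/(576 + 293697) = 337031/294273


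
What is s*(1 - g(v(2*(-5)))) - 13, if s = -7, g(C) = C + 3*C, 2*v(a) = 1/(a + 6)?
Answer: -47/2 ≈ -23.500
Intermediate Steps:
v(a) = 1/(2*(6 + a)) (v(a) = 1/(2*(a + 6)) = 1/(2*(6 + a)))
g(C) = 4*C
s*(1 - g(v(2*(-5)))) - 13 = -7*(1 - 4*1/(2*(6 + 2*(-5)))) - 13 = -7*(1 - 4*1/(2*(6 - 10))) - 13 = -7*(1 - 4*(½)/(-4)) - 13 = -7*(1 - 4*(½)*(-¼)) - 13 = -7*(1 - 4*(-1)/8) - 13 = -7*(1 - 1*(-½)) - 13 = -7*(1 + ½) - 13 = -7*3/2 - 13 = -21/2 - 13 = -47/2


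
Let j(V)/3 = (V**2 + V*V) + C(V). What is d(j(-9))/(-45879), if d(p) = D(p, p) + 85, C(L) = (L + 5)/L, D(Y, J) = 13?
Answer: -98/45879 ≈ -0.0021361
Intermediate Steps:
C(L) = (5 + L)/L
j(V) = 6*V**2 + 3*(5 + V)/V (j(V) = 3*((V**2 + V*V) + (5 + V)/V) = 3*((V**2 + V**2) + (5 + V)/V) = 3*(2*V**2 + (5 + V)/V) = 6*V**2 + 3*(5 + V)/V)
d(p) = 98 (d(p) = 13 + 85 = 98)
d(j(-9))/(-45879) = 98/(-45879) = 98*(-1/45879) = -98/45879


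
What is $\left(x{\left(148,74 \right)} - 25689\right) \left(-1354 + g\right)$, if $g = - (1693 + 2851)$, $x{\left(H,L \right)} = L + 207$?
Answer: $149856384$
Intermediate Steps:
$x{\left(H,L \right)} = 207 + L$
$g = -4544$ ($g = \left(-1\right) 4544 = -4544$)
$\left(x{\left(148,74 \right)} - 25689\right) \left(-1354 + g\right) = \left(\left(207 + 74\right) - 25689\right) \left(-1354 - 4544\right) = \left(281 - 25689\right) \left(-5898\right) = \left(-25408\right) \left(-5898\right) = 149856384$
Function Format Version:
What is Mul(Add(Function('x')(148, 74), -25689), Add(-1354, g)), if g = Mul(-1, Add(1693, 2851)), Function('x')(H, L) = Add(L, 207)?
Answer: 149856384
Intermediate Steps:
Function('x')(H, L) = Add(207, L)
g = -4544 (g = Mul(-1, 4544) = -4544)
Mul(Add(Function('x')(148, 74), -25689), Add(-1354, g)) = Mul(Add(Add(207, 74), -25689), Add(-1354, -4544)) = Mul(Add(281, -25689), -5898) = Mul(-25408, -5898) = 149856384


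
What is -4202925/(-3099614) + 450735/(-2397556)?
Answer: 619974538215/530821295956 ≈ 1.1680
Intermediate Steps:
-4202925/(-3099614) + 450735/(-2397556) = -4202925*(-1/3099614) + 450735*(-1/2397556) = 4202925/3099614 - 450735/2397556 = 619974538215/530821295956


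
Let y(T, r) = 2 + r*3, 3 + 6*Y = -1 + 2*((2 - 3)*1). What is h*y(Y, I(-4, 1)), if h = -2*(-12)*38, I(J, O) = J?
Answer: -9120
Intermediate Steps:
Y = -1 (Y = -½ + (-1 + 2*((2 - 3)*1))/6 = -½ + (-1 + 2*(-1*1))/6 = -½ + (-1 + 2*(-1))/6 = -½ + (-1 - 2)/6 = -½ + (⅙)*(-3) = -½ - ½ = -1)
y(T, r) = 2 + 3*r
h = 912 (h = 24*38 = 912)
h*y(Y, I(-4, 1)) = 912*(2 + 3*(-4)) = 912*(2 - 12) = 912*(-10) = -9120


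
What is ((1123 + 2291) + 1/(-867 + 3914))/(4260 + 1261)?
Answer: 10402459/16822487 ≈ 0.61837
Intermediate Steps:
((1123 + 2291) + 1/(-867 + 3914))/(4260 + 1261) = (3414 + 1/3047)/5521 = (3414 + 1/3047)*(1/5521) = (10402459/3047)*(1/5521) = 10402459/16822487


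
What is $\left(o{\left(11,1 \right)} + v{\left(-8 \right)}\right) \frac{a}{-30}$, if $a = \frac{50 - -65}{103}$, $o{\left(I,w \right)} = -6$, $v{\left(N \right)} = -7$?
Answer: $\frac{299}{618} \approx 0.48382$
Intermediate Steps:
$a = \frac{115}{103}$ ($a = \left(50 + 65\right) \frac{1}{103} = 115 \cdot \frac{1}{103} = \frac{115}{103} \approx 1.1165$)
$\left(o{\left(11,1 \right)} + v{\left(-8 \right)}\right) \frac{a}{-30} = \left(-6 - 7\right) \frac{115}{103 \left(-30\right)} = - 13 \cdot \frac{115}{103} \left(- \frac{1}{30}\right) = \left(-13\right) \left(- \frac{23}{618}\right) = \frac{299}{618}$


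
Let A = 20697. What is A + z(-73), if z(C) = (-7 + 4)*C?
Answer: 20916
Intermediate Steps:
z(C) = -3*C
A + z(-73) = 20697 - 3*(-73) = 20697 + 219 = 20916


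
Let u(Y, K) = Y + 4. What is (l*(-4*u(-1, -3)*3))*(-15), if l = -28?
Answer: -15120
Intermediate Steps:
u(Y, K) = 4 + Y
(l*(-4*u(-1, -3)*3))*(-15) = -28*(-4*(4 - 1))*3*(-15) = -28*(-4*3)*3*(-15) = -(-336)*3*(-15) = -28*(-36)*(-15) = 1008*(-15) = -15120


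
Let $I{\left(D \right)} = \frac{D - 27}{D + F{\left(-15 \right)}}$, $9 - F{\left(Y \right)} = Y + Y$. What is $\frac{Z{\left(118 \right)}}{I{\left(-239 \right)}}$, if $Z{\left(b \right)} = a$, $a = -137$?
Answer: $- \frac{13700}{133} \approx -103.01$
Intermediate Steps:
$F{\left(Y \right)} = 9 - 2 Y$ ($F{\left(Y \right)} = 9 - \left(Y + Y\right) = 9 - 2 Y$)
$Z{\left(b \right)} = -137$
$I{\left(D \right)} = \frac{-27 + D}{39 + D}$ ($I{\left(D \right)} = \frac{D - 27}{D + \left(9 - -30\right)} = \frac{-27 + D}{D + \left(9 + 30\right)} = \frac{-27 + D}{D + 39} = \frac{-27 + D}{39 + D}$)
$\frac{Z{\left(118 \right)}}{I{\left(-239 \right)}} = - \frac{137}{\frac{1}{39 - 239} \left(-27 - 239\right)} = - \frac{137}{\frac{1}{-200} \left(-266\right)} = - \frac{137}{\left(- \frac{1}{200}\right) \left(-266\right)} = - \frac{137}{\frac{133}{100}} = \left(-137\right) \frac{100}{133} = - \frac{13700}{133}$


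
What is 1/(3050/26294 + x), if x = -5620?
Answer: -13147/73884615 ≈ -0.00017794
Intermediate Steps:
1/(3050/26294 + x) = 1/(3050/26294 - 5620) = 1/(3050*(1/26294) - 5620) = 1/(1525/13147 - 5620) = 1/(-73884615/13147) = -13147/73884615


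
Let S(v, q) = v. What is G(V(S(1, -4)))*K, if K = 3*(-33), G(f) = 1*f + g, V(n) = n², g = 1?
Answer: -198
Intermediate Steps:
G(f) = 1 + f (G(f) = 1*f + 1 = f + 1 = 1 + f)
K = -99
G(V(S(1, -4)))*K = (1 + 1²)*(-99) = (1 + 1)*(-99) = 2*(-99) = -198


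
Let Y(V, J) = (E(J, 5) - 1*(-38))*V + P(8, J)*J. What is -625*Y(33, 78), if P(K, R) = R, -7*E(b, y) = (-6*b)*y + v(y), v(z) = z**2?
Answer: -79850625/7 ≈ -1.1407e+7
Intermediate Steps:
E(b, y) = -y**2/7 + 6*b*y/7 (E(b, y) = -((-6*b)*y + y**2)/7 = -(-6*b*y + y**2)/7 = -(y**2 - 6*b*y)/7 = -y**2/7 + 6*b*y/7)
Y(V, J) = J**2 + V*(241/7 + 30*J/7) (Y(V, J) = ((1/7)*5*(-1*5 + 6*J) - 1*(-38))*V + J*J = ((1/7)*5*(-5 + 6*J) + 38)*V + J**2 = ((-25/7 + 30*J/7) + 38)*V + J**2 = (241/7 + 30*J/7)*V + J**2 = V*(241/7 + 30*J/7) + J**2 = J**2 + V*(241/7 + 30*J/7))
-625*Y(33, 78) = -625*(78**2 + (241/7)*33 + (30/7)*78*33) = -625*(6084 + 7953/7 + 77220/7) = -625*127761/7 = -79850625/7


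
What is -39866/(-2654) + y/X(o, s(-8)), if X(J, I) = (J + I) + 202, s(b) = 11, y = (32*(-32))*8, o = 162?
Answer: -3395909/497625 ≈ -6.8242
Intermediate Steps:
y = -8192 (y = -1024*8 = -8192)
X(J, I) = 202 + I + J (X(J, I) = (I + J) + 202 = 202 + I + J)
-39866/(-2654) + y/X(o, s(-8)) = -39866/(-2654) - 8192/(202 + 11 + 162) = -39866*(-1/2654) - 8192/375 = 19933/1327 - 8192*1/375 = 19933/1327 - 8192/375 = -3395909/497625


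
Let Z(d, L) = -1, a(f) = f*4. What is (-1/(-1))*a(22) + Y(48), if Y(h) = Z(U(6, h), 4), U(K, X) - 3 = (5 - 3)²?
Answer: 87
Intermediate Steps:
a(f) = 4*f
U(K, X) = 7 (U(K, X) = 3 + (5 - 3)² = 3 + 2² = 3 + 4 = 7)
Y(h) = -1
(-1/(-1))*a(22) + Y(48) = (-1/(-1))*(4*22) - 1 = -1*(-1)*88 - 1 = 1*88 - 1 = 88 - 1 = 87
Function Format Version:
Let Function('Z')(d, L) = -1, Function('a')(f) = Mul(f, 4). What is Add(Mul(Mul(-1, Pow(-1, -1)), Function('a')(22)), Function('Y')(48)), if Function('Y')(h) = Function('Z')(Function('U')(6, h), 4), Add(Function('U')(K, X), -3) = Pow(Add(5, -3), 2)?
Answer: 87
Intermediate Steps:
Function('a')(f) = Mul(4, f)
Function('U')(K, X) = 7 (Function('U')(K, X) = Add(3, Pow(Add(5, -3), 2)) = Add(3, Pow(2, 2)) = Add(3, 4) = 7)
Function('Y')(h) = -1
Add(Mul(Mul(-1, Pow(-1, -1)), Function('a')(22)), Function('Y')(48)) = Add(Mul(Mul(-1, Pow(-1, -1)), Mul(4, 22)), -1) = Add(Mul(Mul(-1, -1), 88), -1) = Add(Mul(1, 88), -1) = Add(88, -1) = 87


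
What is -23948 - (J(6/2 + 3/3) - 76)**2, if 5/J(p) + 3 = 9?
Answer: -1065529/36 ≈ -29598.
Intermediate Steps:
J(p) = 5/6 (J(p) = 5/(-3 + 9) = 5/6)
-23948 - (J(6/2 + 3/3) - 76)**2 = -23948 - (5/6 - 76)**2 = -23948 - (-451/6)**2 = -23948 - 1*203401/36 = -23948 - 203401/36 = -1065529/36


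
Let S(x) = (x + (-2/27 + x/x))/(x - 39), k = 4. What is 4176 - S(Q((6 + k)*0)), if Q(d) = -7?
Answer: 2593214/621 ≈ 4175.9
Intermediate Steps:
S(x) = (25/27 + x)/(-39 + x) (S(x) = (x + (-2*1/27 + 1))/(-39 + x) = (x + (-2/27 + 1))/(-39 + x) = (x + 25/27)/(-39 + x) = (25/27 + x)/(-39 + x))
4176 - S(Q((6 + k)*0)) = 4176 - (25/27 - 7)/(-39 - 7) = 4176 - (-164)/((-46)*27) = 4176 - (-1)*(-164)/(46*27) = 4176 - 1*82/621 = 4176 - 82/621 = 2593214/621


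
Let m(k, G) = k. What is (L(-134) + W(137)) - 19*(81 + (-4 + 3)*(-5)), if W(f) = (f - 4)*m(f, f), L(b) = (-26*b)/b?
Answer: 16561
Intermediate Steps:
L(b) = -26
W(f) = f*(-4 + f) (W(f) = (f - 4)*f = (-4 + f)*f = f*(-4 + f))
(L(-134) + W(137)) - 19*(81 + (-4 + 3)*(-5)) = (-26 + 137*(-4 + 137)) - 19*(81 + (-4 + 3)*(-5)) = (-26 + 137*133) - 19*(81 - 1*(-5)) = (-26 + 18221) - 19*(81 + 5) = 18195 - 19*86 = 18195 - 1634 = 16561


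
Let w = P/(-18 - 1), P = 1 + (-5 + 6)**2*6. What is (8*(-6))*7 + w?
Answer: -6391/19 ≈ -336.37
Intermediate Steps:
P = 7 (P = 1 + 1**2*6 = 1 + 1*6 = 1 + 6 = 7)
w = -7/19 (w = 7/(-18 - 1) = 7/(-19) = -1/19*7 = -7/19 ≈ -0.36842)
(8*(-6))*7 + w = (8*(-6))*7 - 7/19 = -48*7 - 7/19 = -336 - 7/19 = -6391/19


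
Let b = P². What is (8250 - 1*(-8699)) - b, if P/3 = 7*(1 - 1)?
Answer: 16949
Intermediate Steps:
P = 0 (P = 3*(7*(1 - 1)) = 3*(7*0) = 3*0 = 0)
b = 0 (b = 0² = 0)
(8250 - 1*(-8699)) - b = (8250 - 1*(-8699)) - 1*0 = (8250 + 8699) + 0 = 16949 + 0 = 16949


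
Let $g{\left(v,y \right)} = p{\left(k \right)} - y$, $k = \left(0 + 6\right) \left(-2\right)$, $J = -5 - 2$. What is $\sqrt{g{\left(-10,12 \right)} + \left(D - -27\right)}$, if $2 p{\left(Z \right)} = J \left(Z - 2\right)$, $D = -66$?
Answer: $i \sqrt{2} \approx 1.4142 i$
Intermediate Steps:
$J = -7$
$k = -12$ ($k = 6 \left(-2\right) = -12$)
$p{\left(Z \right)} = 7 - \frac{7 Z}{2}$ ($p{\left(Z \right)} = \frac{\left(-7\right) \left(Z - 2\right)}{2} = \frac{\left(-7\right) \left(-2 + Z\right)}{2} = \frac{14 - 7 Z}{2} = 7 - \frac{7 Z}{2}$)
$g{\left(v,y \right)} = 49 - y$ ($g{\left(v,y \right)} = \left(7 - -42\right) - y = \left(7 + 42\right) - y = 49 - y$)
$\sqrt{g{\left(-10,12 \right)} + \left(D - -27\right)} = \sqrt{\left(49 - 12\right) - 39} = \sqrt{\left(49 - 12\right) + \left(-66 + 27\right)} = \sqrt{37 - 39} = \sqrt{-2} = i \sqrt{2}$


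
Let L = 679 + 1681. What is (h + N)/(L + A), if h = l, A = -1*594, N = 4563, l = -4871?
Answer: -154/883 ≈ -0.17441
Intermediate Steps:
L = 2360
A = -594
h = -4871
(h + N)/(L + A) = (-4871 + 4563)/(2360 - 594) = -308/1766 = -308*1/1766 = -154/883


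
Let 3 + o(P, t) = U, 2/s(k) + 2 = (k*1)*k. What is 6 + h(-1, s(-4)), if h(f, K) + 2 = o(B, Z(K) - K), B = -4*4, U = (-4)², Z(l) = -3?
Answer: 17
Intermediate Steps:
U = 16
s(k) = 2/(-2 + k²) (s(k) = 2/(-2 + (k*1)*k) = 2/(-2 + k*k) = 2/(-2 + k²))
B = -16
o(P, t) = 13 (o(P, t) = -3 + 16 = 13)
h(f, K) = 11 (h(f, K) = -2 + 13 = 11)
6 + h(-1, s(-4)) = 6 + 11 = 17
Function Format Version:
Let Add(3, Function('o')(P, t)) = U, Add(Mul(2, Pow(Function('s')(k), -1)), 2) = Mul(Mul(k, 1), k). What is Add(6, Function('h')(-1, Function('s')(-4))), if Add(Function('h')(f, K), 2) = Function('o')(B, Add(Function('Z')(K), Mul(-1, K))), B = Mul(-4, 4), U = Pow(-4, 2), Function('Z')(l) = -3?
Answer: 17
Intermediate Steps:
U = 16
Function('s')(k) = Mul(2, Pow(Add(-2, Pow(k, 2)), -1)) (Function('s')(k) = Mul(2, Pow(Add(-2, Mul(Mul(k, 1), k)), -1)) = Mul(2, Pow(Add(-2, Mul(k, k)), -1)) = Mul(2, Pow(Add(-2, Pow(k, 2)), -1)))
B = -16
Function('o')(P, t) = 13 (Function('o')(P, t) = Add(-3, 16) = 13)
Function('h')(f, K) = 11 (Function('h')(f, K) = Add(-2, 13) = 11)
Add(6, Function('h')(-1, Function('s')(-4))) = Add(6, 11) = 17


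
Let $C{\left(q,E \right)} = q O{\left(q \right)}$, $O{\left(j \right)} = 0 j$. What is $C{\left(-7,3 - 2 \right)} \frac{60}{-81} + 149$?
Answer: $149$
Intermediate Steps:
$O{\left(j \right)} = 0$
$C{\left(q,E \right)} = 0$ ($C{\left(q,E \right)} = q 0 = 0$)
$C{\left(-7,3 - 2 \right)} \frac{60}{-81} + 149 = 0 \frac{60}{-81} + 149 = 0 \cdot 60 \left(- \frac{1}{81}\right) + 149 = 0 \left(- \frac{20}{27}\right) + 149 = 0 + 149 = 149$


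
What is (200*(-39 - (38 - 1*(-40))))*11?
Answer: -257400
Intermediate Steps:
(200*(-39 - (38 - 1*(-40))))*11 = (200*(-39 - (38 + 40)))*11 = (200*(-39 - 1*78))*11 = (200*(-39 - 78))*11 = (200*(-117))*11 = -23400*11 = -257400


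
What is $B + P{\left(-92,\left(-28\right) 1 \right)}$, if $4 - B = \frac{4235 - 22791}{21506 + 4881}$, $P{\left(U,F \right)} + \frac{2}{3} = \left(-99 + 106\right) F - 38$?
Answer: $- \frac{18204136}{79161} \approx -229.96$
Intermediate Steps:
$P{\left(U,F \right)} = - \frac{116}{3} + 7 F$ ($P{\left(U,F \right)} = - \frac{2}{3} + \left(\left(-99 + 106\right) F - 38\right) = - \frac{2}{3} + \left(7 F - 38\right) = - \frac{2}{3} + \left(-38 + 7 F\right) = - \frac{116}{3} + 7 F$)
$B = \frac{124104}{26387}$ ($B = 4 - \frac{4235 - 22791}{21506 + 4881} = 4 - - \frac{18556}{26387} = 4 + \frac{18556}{26387} = \frac{124104}{26387} \approx 4.7032$)
$B + P{\left(-92,\left(-28\right) 1 \right)} = \frac{124104}{26387} + \left(- \frac{116}{3} + 7 \left(\left(-28\right) 1\right)\right) = \frac{124104}{26387} + \left(- \frac{116}{3} + 7 \left(-28\right)\right) = \frac{124104}{26387} - \frac{704}{3} = - \frac{18204136}{79161}$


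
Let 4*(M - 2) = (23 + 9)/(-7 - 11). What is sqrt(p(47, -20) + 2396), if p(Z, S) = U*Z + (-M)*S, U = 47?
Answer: 5*sqrt(1669)/3 ≈ 68.089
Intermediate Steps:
M = 14/9 (M = 2 + ((23 + 9)/(-7 - 11))/4 = 2 + (32/(-18))/4 = 2 + (32*(-1/18))/4 = 2 + (1/4)*(-16/9) = 2 - 4/9 = 14/9 ≈ 1.5556)
p(Z, S) = 47*Z - 14*S/9 (p(Z, S) = 47*Z + (-1*14/9)*S = 47*Z - 14*S/9)
sqrt(p(47, -20) + 2396) = sqrt((47*47 - 14/9*(-20)) + 2396) = sqrt((2209 + 280/9) + 2396) = sqrt(20161/9 + 2396) = sqrt(41725/9) = 5*sqrt(1669)/3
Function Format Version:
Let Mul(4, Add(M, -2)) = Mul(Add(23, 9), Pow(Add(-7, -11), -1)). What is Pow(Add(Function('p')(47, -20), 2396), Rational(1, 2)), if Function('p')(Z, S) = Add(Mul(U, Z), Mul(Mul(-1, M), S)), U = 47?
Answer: Mul(Rational(5, 3), Pow(1669, Rational(1, 2))) ≈ 68.089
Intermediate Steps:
M = Rational(14, 9) (M = Add(2, Mul(Rational(1, 4), Mul(Add(23, 9), Pow(Add(-7, -11), -1)))) = Add(2, Mul(Rational(1, 4), Mul(32, Pow(-18, -1)))) = Add(2, Mul(Rational(1, 4), Mul(32, Rational(-1, 18)))) = Add(2, Mul(Rational(1, 4), Rational(-16, 9))) = Add(2, Rational(-4, 9)) = Rational(14, 9) ≈ 1.5556)
Function('p')(Z, S) = Add(Mul(47, Z), Mul(Rational(-14, 9), S)) (Function('p')(Z, S) = Add(Mul(47, Z), Mul(Mul(-1, Rational(14, 9)), S)) = Add(Mul(47, Z), Mul(Rational(-14, 9), S)))
Pow(Add(Function('p')(47, -20), 2396), Rational(1, 2)) = Pow(Add(Add(Mul(47, 47), Mul(Rational(-14, 9), -20)), 2396), Rational(1, 2)) = Pow(Add(Add(2209, Rational(280, 9)), 2396), Rational(1, 2)) = Pow(Add(Rational(20161, 9), 2396), Rational(1, 2)) = Pow(Rational(41725, 9), Rational(1, 2)) = Mul(Rational(5, 3), Pow(1669, Rational(1, 2)))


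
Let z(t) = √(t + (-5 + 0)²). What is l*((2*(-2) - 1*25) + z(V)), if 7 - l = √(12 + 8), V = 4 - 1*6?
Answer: -(7 - 2*√5)*(29 - √23) ≈ -61.185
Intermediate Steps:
V = -2 (V = 4 - 6 = -2)
z(t) = √(25 + t) (z(t) = √(t + (-5)²) = √(t + 25) = √(25 + t))
l = 7 - 2*√5 (l = 7 - √(12 + 8) = 7 - √20 = 7 - 2*√5 ≈ 2.5279)
l*((2*(-2) - 1*25) + z(V)) = (7 - 2*√5)*((2*(-2) - 1*25) + √(25 - 2)) = (7 - 2*√5)*((-4 - 25) + √23) = (7 - 2*√5)*(-29 + √23) = (-29 + √23)*(7 - 2*√5)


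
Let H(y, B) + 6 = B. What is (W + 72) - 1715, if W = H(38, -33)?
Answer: -1682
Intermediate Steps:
H(y, B) = -6 + B
W = -39 (W = -6 - 33 = -39)
(W + 72) - 1715 = (-39 + 72) - 1715 = 33 - 1715 = -1682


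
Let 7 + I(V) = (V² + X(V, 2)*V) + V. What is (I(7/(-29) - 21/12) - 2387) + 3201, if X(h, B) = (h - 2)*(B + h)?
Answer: 1262831565/1560896 ≈ 809.04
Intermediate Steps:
X(h, B) = (-2 + h)*(B + h)
I(V) = -7 + V + V² + V*(-4 + V²) (I(V) = -7 + ((V² + (V² - 2*2 - 2*V + 2*V)*V) + V) = -7 + ((V² + (V² - 4 - 2*V + 2*V)*V) + V) = -7 + ((V² + (-4 + V²)*V) + V) = -7 + ((V² + V*(-4 + V²)) + V) = -7 + (V + V² + V*(-4 + V²)) = -7 + V + V² + V*(-4 + V²))
(I(7/(-29) - 21/12) - 2387) + 3201 = ((-7 + (7/(-29) - 21/12)² + (7/(-29) - 21/12)³ - 3*(7/(-29) - 21/12)) - 2387) + 3201 = ((-7 + (7*(-1/29) - 21*1/12)² + (7*(-1/29) - 21*1/12)³ - 3*(7*(-1/29) - 21*1/12)) - 2387) + 3201 = ((-7 + (-7/29 - 7/4)² + (-7/29 - 7/4)³ - 3*(-7/29 - 7/4)) - 2387) + 3201 = ((-7 + (-231/116)² + (-231/116)³ - 3*(-231/116)) - 2387) + 3201 = ((-7 + 53361/13456 - 12326391/1560896 + 693/116) - 2387) + 3201 = (-7737779/1560896 - 2387) + 3201 = -3733596531/1560896 + 3201 = 1262831565/1560896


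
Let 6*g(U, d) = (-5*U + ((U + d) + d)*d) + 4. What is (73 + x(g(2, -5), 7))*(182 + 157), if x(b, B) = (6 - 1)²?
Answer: 33222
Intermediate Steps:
g(U, d) = ⅔ - 5*U/6 + d*(U + 2*d)/6 (g(U, d) = ((-5*U + ((U + d) + d)*d) + 4)/6 = ((-5*U + (U + 2*d)*d) + 4)/6 = ((-5*U + d*(U + 2*d)) + 4)/6 = (4 - 5*U + d*(U + 2*d))/6 = ⅔ - 5*U/6 + d*(U + 2*d)/6)
x(b, B) = 25 (x(b, B) = 5² = 25)
(73 + x(g(2, -5), 7))*(182 + 157) = (73 + 25)*(182 + 157) = 98*339 = 33222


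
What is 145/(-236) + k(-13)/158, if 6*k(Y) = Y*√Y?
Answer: -145/236 - 13*I*√13/948 ≈ -0.61441 - 0.049443*I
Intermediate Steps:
k(Y) = Y^(3/2)/6 (k(Y) = (Y*√Y)/6 = Y^(3/2)/6)
145/(-236) + k(-13)/158 = 145/(-236) + ((-13)^(3/2)/6)/158 = 145*(-1/236) + ((-13*I*√13)/6)*(1/158) = -145/236 - 13*I*√13/6*(1/158) = -145/236 - 13*I*√13/948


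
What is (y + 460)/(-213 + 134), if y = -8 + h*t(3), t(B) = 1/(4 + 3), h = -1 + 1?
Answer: -452/79 ≈ -5.7215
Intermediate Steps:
h = 0
t(B) = ⅐ (t(B) = 1/7 = ⅐)
y = -8 (y = -8 + 0*(⅐) = -8 + 0 = -8)
(y + 460)/(-213 + 134) = (-8 + 460)/(-213 + 134) = 452/(-79) = 452*(-1/79) = -452/79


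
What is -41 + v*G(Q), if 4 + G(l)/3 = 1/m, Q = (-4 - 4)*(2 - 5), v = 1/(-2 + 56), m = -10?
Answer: -7421/180 ≈ -41.228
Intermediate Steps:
v = 1/54 ≈ 0.018519
Q = 24 (Q = -8*(-3) = 24)
G(l) = -123/10 (G(l) = -12 + 3/(-10) = -12 + 3*(-1/10) = -12 - 3/10 = -123/10)
-41 + v*G(Q) = -41 + (1/54)*(-123/10) = -41 - 41/180 = -7421/180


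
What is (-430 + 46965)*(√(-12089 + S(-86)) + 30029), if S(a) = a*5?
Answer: 1397399515 + 139605*I*√1391 ≈ 1.3974e+9 + 5.2067e+6*I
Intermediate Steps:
S(a) = 5*a
(-430 + 46965)*(√(-12089 + S(-86)) + 30029) = (-430 + 46965)*(√(-12089 + 5*(-86)) + 30029) = 46535*(√(-12089 - 430) + 30029) = 46535*(√(-12519) + 30029) = 46535*(3*I*√1391 + 30029) = 46535*(30029 + 3*I*√1391) = 1397399515 + 139605*I*√1391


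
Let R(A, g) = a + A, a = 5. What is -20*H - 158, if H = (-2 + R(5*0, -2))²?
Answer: -338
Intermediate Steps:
R(A, g) = 5 + A
H = 9 (H = (-2 + (5 + 5*0))² = (-2 + (5 + 0))² = (-2 + 5)² = 3² = 9)
-20*H - 158 = -20*9 - 158 = -180 - 158 = -338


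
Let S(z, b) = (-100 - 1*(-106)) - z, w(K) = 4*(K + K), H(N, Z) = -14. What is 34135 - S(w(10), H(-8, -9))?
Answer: 34209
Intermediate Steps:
w(K) = 8*K (w(K) = 4*(2*K) = 8*K)
S(z, b) = 6 - z (S(z, b) = (-100 + 106) - z = 6 - z)
34135 - S(w(10), H(-8, -9)) = 34135 - (6 - 8*10) = 34135 - (6 - 1*80) = 34135 - (6 - 80) = 34135 - 1*(-74) = 34135 + 74 = 34209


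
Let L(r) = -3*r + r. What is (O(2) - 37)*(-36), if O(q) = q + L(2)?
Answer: 1404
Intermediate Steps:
L(r) = -2*r
O(q) = -4 + q (O(q) = q - 2*2 = q - 4 = -4 + q)
(O(2) - 37)*(-36) = ((-4 + 2) - 37)*(-36) = (-2 - 37)*(-36) = -39*(-36) = 1404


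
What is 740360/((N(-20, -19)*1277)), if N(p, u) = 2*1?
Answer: 370180/1277 ≈ 289.88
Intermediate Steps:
N(p, u) = 2
740360/((N(-20, -19)*1277)) = 740360/((2*1277)) = 740360/2554 = 740360*(1/2554) = 370180/1277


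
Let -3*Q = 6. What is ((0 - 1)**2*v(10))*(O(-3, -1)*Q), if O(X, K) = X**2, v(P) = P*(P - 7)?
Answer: -540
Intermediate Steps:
v(P) = P*(-7 + P)
Q = -2 (Q = -1/3*6 = -2)
((0 - 1)**2*v(10))*(O(-3, -1)*Q) = ((0 - 1)**2*(10*(-7 + 10)))*((-3)**2*(-2)) = ((-1)**2*(10*3))*(9*(-2)) = (1*30)*(-18) = 30*(-18) = -540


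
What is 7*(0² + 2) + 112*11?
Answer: 1246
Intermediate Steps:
7*(0² + 2) + 112*11 = 7*(0 + 2) + 1232 = 7*2 + 1232 = 14 + 1232 = 1246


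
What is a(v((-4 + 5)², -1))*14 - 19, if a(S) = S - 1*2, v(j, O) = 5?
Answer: 23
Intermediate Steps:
a(S) = -2 + S (a(S) = S - 2 = -2 + S)
a(v((-4 + 5)², -1))*14 - 19 = (-2 + 5)*14 - 19 = 3*14 - 19 = 42 - 19 = 23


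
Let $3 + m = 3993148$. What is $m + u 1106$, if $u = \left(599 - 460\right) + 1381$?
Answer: $5674265$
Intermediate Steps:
$m = 3993145$ ($m = -3 + 3993148 = 3993145$)
$u = 1520$ ($u = 139 + 1381 = 1520$)
$m + u 1106 = 3993145 + 1520 \cdot 1106 = 3993145 + 1681120 = 5674265$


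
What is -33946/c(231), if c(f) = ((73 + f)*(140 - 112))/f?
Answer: -560109/608 ≈ -921.23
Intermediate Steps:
c(f) = (2044 + 28*f)/f (c(f) = ((73 + f)*28)/f = (2044 + 28*f)/f)
-33946/c(231) = -33946/(28 + 2044/231) = -33946/(28 + 2044*(1/231)) = -33946/(28 + 292/33) = -33946/1216/33 = -33946*33/1216 = -560109/608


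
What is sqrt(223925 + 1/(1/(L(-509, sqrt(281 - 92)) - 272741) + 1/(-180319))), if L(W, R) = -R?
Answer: sqrt(156813228363 + 392454*sqrt(21))/(3*sqrt(151020 + sqrt(21))) ≈ 339.66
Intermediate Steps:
sqrt(223925 + 1/(1/(L(-509, sqrt(281 - 92)) - 272741) + 1/(-180319))) = sqrt(223925 + 1/(1/(-sqrt(281 - 92) - 272741) + 1/(-180319))) = sqrt(223925 + 1/(1/(-sqrt(189) - 272741) - 1/180319)) = sqrt(223925 + 1/(1/(-3*sqrt(21) - 272741) - 1/180319)) = sqrt(223925 + 1/(1/(-272741 - 3*sqrt(21)) - 1/180319)) = sqrt(223925 + 1/(-1/180319 + 1/(-272741 - 3*sqrt(21))))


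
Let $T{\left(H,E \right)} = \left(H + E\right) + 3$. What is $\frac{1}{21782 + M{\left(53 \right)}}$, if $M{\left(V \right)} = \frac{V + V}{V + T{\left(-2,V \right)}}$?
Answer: $\frac{107}{2330780} \approx 4.5907 \cdot 10^{-5}$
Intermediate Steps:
$T{\left(H,E \right)} = 3 + E + H$ ($T{\left(H,E \right)} = \left(E + H\right) + 3 = 3 + E + H$)
$M{\left(V \right)} = \frac{2 V}{1 + 2 V}$ ($M{\left(V \right)} = \frac{V + V}{V + \left(3 + V - 2\right)} = \frac{2 V}{V + \left(1 + V\right)} = \frac{2 V}{1 + 2 V}$)
$\frac{1}{21782 + M{\left(53 \right)}} = \frac{1}{21782 + 2 \cdot 53 \frac{1}{1 + 2 \cdot 53}} = \frac{1}{21782 + 2 \cdot 53 \frac{1}{1 + 106}} = \frac{1}{21782 + 2 \cdot 53 \cdot \frac{1}{107}} = \frac{1}{21782 + \frac{106}{107}} = \frac{1}{\frac{2330780}{107}} = \frac{107}{2330780}$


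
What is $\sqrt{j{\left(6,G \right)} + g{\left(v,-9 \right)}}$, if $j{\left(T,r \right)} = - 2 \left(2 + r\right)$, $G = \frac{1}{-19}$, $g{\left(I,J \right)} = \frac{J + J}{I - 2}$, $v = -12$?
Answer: $\frac{i \sqrt{46151}}{133} \approx 1.6152 i$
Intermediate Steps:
$g{\left(I,J \right)} = \frac{2 J}{-2 + I}$
$G = - \frac{1}{19} \approx -0.052632$
$j{\left(T,r \right)} = -4 - 2 r$
$\sqrt{j{\left(6,G \right)} + g{\left(v,-9 \right)}} = \sqrt{\left(-4 - - \frac{2}{19}\right) + 2 \left(-9\right) \frac{1}{-2 - 12}} = \sqrt{\left(-4 + \frac{2}{19}\right) + 2 \left(-9\right) \frac{1}{-14}} = \sqrt{- \frac{74}{19} + 2 \left(-9\right) \left(- \frac{1}{14}\right)} = \sqrt{- \frac{74}{19} + \frac{9}{7}} = \sqrt{- \frac{347}{133}} = \frac{i \sqrt{46151}}{133}$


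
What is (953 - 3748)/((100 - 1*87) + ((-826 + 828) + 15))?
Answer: -559/6 ≈ -93.167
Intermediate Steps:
(953 - 3748)/((100 - 1*87) + ((-826 + 828) + 15)) = -2795/((100 - 87) + (2 + 15)) = -2795/(13 + 17) = -2795/30 = -2795*1/30 = -559/6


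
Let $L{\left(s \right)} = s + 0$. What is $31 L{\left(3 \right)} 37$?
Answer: $3441$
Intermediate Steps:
$L{\left(s \right)} = s$
$31 L{\left(3 \right)} 37 = 31 \cdot 3 \cdot 37 = 93 \cdot 37 = 3441$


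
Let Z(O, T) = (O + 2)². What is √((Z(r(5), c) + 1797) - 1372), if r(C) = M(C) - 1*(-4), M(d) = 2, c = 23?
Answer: √489 ≈ 22.113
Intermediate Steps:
r(C) = 6 (r(C) = 2 - 1*(-4) = 2 + 4 = 6)
Z(O, T) = (2 + O)²
√((Z(r(5), c) + 1797) - 1372) = √(((2 + 6)² + 1797) - 1372) = √((8² + 1797) - 1372) = √((64 + 1797) - 1372) = √(1861 - 1372) = √489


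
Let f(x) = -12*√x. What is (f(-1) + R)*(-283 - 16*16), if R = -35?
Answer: 18865 + 6468*I ≈ 18865.0 + 6468.0*I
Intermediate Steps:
(f(-1) + R)*(-283 - 16*16) = (-12*I - 35)*(-283 - 16*16) = (-12*I - 35)*(-283 - 256) = (-35 - 12*I)*(-539) = 18865 + 6468*I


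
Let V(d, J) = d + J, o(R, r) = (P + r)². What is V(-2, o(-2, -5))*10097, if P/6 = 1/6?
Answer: 141358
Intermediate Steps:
P = 1 (P = 6/6 = 6*(⅙) = 1)
o(R, r) = (1 + r)²
V(d, J) = J + d
V(-2, o(-2, -5))*10097 = ((1 - 5)² - 2)*10097 = ((-4)² - 2)*10097 = (16 - 2)*10097 = 14*10097 = 141358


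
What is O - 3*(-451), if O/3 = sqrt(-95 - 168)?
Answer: 1353 + 3*I*sqrt(263) ≈ 1353.0 + 48.652*I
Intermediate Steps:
O = 3*I*sqrt(263) (O = 3*sqrt(-95 - 168) = 3*sqrt(-263) = 3*(I*sqrt(263)) = 3*I*sqrt(263) ≈ 48.652*I)
O - 3*(-451) = 3*I*sqrt(263) - 3*(-451) = 3*I*sqrt(263) + 1353 = 1353 + 3*I*sqrt(263)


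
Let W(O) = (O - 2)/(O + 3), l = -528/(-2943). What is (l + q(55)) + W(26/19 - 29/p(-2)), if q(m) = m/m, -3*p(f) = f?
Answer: 3365596/1458747 ≈ 2.3072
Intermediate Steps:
p(f) = -f/3
l = 176/981 (l = -528*(-1/2943) = 176/981 ≈ 0.17941)
q(m) = 1
W(O) = (-2 + O)/(3 + O)
(l + q(55)) + W(26/19 - 29/p(-2)) = (176/981 + 1) + (-2 + (26/19 - 29/((-1/3*(-2)))))/(3 + (26/19 - 29/((-1/3*(-2))))) = 1157/981 + (-2 + (26*(1/19) - 29/2/3))/(3 + (26*(1/19) - 29/2/3)) = 1157/981 + (-2 + (26/19 - 29*3/2))/(3 + (26/19 - 29*3/2)) = 1157/981 + (-2 + (26/19 - 87/2))/(3 + (26/19 - 87/2)) = 1157/981 + (-2 - 1601/38)/(3 - 1601/38) = 1157/981 - 1677/38/(-1487/38) = 1157/981 - 38/1487*(-1677/38) = 1157/981 + 1677/1487 = 3365596/1458747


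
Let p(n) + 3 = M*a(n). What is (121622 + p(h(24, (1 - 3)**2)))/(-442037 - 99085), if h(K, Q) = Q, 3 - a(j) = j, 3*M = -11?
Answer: -182434/811683 ≈ -0.22476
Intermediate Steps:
M = -11/3 (M = (1/3)*(-11) = -11/3 ≈ -3.6667)
a(j) = 3 - j
p(n) = -14 + 11*n/3 (p(n) = -3 - 11*(3 - n)/3 = -3 + (-11 + 11*n/3) = -14 + 11*n/3)
(121622 + p(h(24, (1 - 3)**2)))/(-442037 - 99085) = (121622 + (-14 + 11*(1 - 3)**2/3))/(-442037 - 99085) = (121622 + (-14 + (11/3)*(-2)**2))/(-541122) = (121622 + (-14 + (11/3)*4))*(-1/541122) = (121622 + (-14 + 44/3))*(-1/541122) = (121622 + 2/3)*(-1/541122) = (364868/3)*(-1/541122) = -182434/811683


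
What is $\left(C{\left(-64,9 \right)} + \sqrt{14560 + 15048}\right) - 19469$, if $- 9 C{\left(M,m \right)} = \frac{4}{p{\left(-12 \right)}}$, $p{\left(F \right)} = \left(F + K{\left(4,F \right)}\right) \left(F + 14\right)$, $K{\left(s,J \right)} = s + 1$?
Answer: $- \frac{1226545}{63} + 2 \sqrt{7402} \approx -19297.0$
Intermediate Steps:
$K{\left(s,J \right)} = 1 + s$
$p{\left(F \right)} = \left(5 + F\right) \left(14 + F\right)$ ($p{\left(F \right)} = \left(F + \left(1 + 4\right)\right) \left(F + 14\right) = \left(F + 5\right) \left(14 + F\right) = \left(5 + F\right) \left(14 + F\right)$)
$C{\left(M,m \right)} = \frac{2}{63}$ ($C{\left(M,m \right)} = - \frac{4 \frac{1}{70 + \left(-12\right)^{2} + 19 \left(-12\right)}}{9} = - \frac{4 \frac{1}{70 + 144 - 228}}{9} = - \frac{4 \frac{1}{-14}}{9} = - \frac{4 \left(- \frac{1}{14}\right)}{9} = \left(- \frac{1}{9}\right) \left(- \frac{2}{7}\right) = \frac{2}{63}$)
$\left(C{\left(-64,9 \right)} + \sqrt{14560 + 15048}\right) - 19469 = \left(\frac{2}{63} + \sqrt{14560 + 15048}\right) - 19469 = \left(\frac{2}{63} + \sqrt{29608}\right) - 19469 = \left(\frac{2}{63} + 2 \sqrt{7402}\right) - 19469 = - \frac{1226545}{63} + 2 \sqrt{7402}$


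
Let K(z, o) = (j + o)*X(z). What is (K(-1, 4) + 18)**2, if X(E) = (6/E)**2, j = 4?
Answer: 93636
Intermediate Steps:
X(E) = 36/E**2
K(z, o) = 36*(4 + o)/z**2 (K(z, o) = (4 + o)*(36/z**2) = 36*(4 + o)/z**2)
(K(-1, 4) + 18)**2 = (36*(4 + 4)/(-1)**2 + 18)**2 = (36*1*8 + 18)**2 = (288 + 18)**2 = 306**2 = 93636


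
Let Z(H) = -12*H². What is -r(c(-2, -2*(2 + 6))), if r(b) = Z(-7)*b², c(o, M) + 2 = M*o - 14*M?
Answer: 37935408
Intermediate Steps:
c(o, M) = -2 - 14*M + M*o (c(o, M) = -2 + (M*o - 14*M) = -2 + (-14*M + M*o) = -2 - 14*M + M*o)
r(b) = -588*b² (r(b) = (-12*(-7)²)*b² = (-12*49)*b² = -588*b²)
-r(c(-2, -2*(2 + 6))) = -(-588)*(-2 - (-28)*(2 + 6) - 2*(2 + 6)*(-2))² = -(-588)*(-2 - (-28)*8 - 2*8*(-2))² = -(-588)*(-2 - 14*(-16) - 16*(-2))² = -(-588)*(-2 + 224 + 32)² = -(-588)*254² = -(-588)*64516 = -1*(-37935408) = 37935408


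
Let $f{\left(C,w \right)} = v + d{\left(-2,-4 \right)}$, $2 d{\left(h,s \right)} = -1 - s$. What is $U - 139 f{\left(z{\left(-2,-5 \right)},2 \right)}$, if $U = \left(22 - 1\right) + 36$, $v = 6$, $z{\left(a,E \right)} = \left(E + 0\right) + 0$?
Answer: $- \frac{1971}{2} \approx -985.5$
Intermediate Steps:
$d{\left(h,s \right)} = - \frac{1}{2} - \frac{s}{2}$ ($d{\left(h,s \right)} = \frac{-1 - s}{2} = - \frac{1}{2} - \frac{s}{2}$)
$z{\left(a,E \right)} = E$ ($z{\left(a,E \right)} = E + 0 = E$)
$f{\left(C,w \right)} = \frac{15}{2}$ ($f{\left(C,w \right)} = 6 - - \frac{3}{2} = 6 + \left(- \frac{1}{2} + 2\right) = 6 + \frac{3}{2} = \frac{15}{2}$)
$U = 57$ ($U = 21 + 36 = 57$)
$U - 139 f{\left(z{\left(-2,-5 \right)},2 \right)} = 57 - \frac{2085}{2} = - \frac{1971}{2}$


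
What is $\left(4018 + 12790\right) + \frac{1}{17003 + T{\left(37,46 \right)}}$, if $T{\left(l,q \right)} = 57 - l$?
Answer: $\frac{286122585}{17023} \approx 16808.0$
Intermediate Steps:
$\left(4018 + 12790\right) + \frac{1}{17003 + T{\left(37,46 \right)}} = \left(4018 + 12790\right) + \frac{1}{17003 + \left(57 - 37\right)} = 16808 + \frac{1}{17003 + \left(57 - 37\right)} = 16808 + \frac{1}{17003 + 20} = 16808 + \frac{1}{17023} = \frac{286122585}{17023}$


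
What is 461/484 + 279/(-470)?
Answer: 40817/113740 ≈ 0.35886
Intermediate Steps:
461/484 + 279/(-470) = 461*(1/484) + 279*(-1/470) = 461/484 - 279/470 = 40817/113740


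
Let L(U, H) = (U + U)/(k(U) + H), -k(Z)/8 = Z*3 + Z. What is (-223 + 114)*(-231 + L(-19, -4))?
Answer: 7606129/302 ≈ 25186.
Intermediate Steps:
k(Z) = -32*Z (k(Z) = -8*(Z*3 + Z) = -8*(3*Z + Z) = -32*Z)
L(U, H) = 2*U/(H - 32*U) (L(U, H) = (U + U)/(-32*U + H) = (2*U)/(H - 32*U) = 2*U/(H - 32*U))
(-223 + 114)*(-231 + L(-19, -4)) = (-223 + 114)*(-231 + 2*(-19)/(-4 - 32*(-19))) = -109*(-231 + 2*(-19)/(-4 + 608)) = -109*(-231 + 2*(-19)/604) = -109*(-231 + 2*(-19)*(1/604)) = -109*(-231 - 19/302) = -109*(-69781/302) = 7606129/302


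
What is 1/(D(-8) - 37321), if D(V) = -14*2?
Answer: -1/37349 ≈ -2.6774e-5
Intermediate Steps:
D(V) = -28
1/(D(-8) - 37321) = 1/(-28 - 37321) = 1/(-37349) = -1/37349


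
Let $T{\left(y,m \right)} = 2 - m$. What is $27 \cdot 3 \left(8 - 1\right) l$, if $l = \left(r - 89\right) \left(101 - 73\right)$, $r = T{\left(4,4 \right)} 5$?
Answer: $-1571724$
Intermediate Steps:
$r = -10$ ($r = \left(2 - 4\right) 5 = \left(-2\right) 5 = -10$)
$l = -2772$ ($l = \left(-10 - 89\right) \left(101 - 73\right) = \left(-99\right) 28 = -2772$)
$27 \cdot 3 \left(8 - 1\right) l = 27 \cdot 3 \left(8 - 1\right) \left(-2772\right) = 27 \cdot 3 \cdot 7 \left(-2772\right) = 27 \cdot 21 \left(-2772\right) = 567 \left(-2772\right) = -1571724$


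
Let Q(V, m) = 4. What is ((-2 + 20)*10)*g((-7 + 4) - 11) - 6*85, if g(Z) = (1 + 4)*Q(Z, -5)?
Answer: 3090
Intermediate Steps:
g(Z) = 20 (g(Z) = (1 + 4)*4 = 5*4 = 20)
((-2 + 20)*10)*g((-7 + 4) - 11) - 6*85 = ((-2 + 20)*10)*20 - 6*85 = (18*10)*20 - 510 = 180*20 - 510 = 3600 - 510 = 3090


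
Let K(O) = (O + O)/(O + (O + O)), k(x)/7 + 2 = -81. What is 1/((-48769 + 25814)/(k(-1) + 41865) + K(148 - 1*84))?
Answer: 123852/13703 ≈ 9.0383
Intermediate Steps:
k(x) = -581 (k(x) = -14 + 7*(-81) = -14 - 567 = -581)
K(O) = 2/3 (K(O) = (2*O)/(O + 2*O) = (2*O)/((3*O)) = (2*O)*(1/(3*O)) = 2/3)
1/((-48769 + 25814)/(k(-1) + 41865) + K(148 - 1*84)) = 1/((-48769 + 25814)/(-581 + 41865) + 2/3) = 1/(-22955/41284 + 2/3) = 1/(13703/123852) = 123852/13703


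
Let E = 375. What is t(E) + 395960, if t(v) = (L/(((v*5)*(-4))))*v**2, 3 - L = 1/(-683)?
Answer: 540804485/1366 ≈ 3.9590e+5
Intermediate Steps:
L = 2050/683 (L = 3 - 1/(-683) = 3 - 1*(-1/683) = 3 + 1/683 = 2050/683 ≈ 3.0015)
t(v) = -205*v/1366 (t(v) = (2050/(683*(((v*5)*(-4)))))*v**2 = (2050/(683*(((5*v)*(-4)))))*v**2 = (2050/(683*((-20*v))))*v**2 = (2050*(-1/(20*v))/683)*v**2 = (-205/(1366*v))*v**2 = -205*v/1366)
t(E) + 395960 = -205/1366*375 + 395960 = -76875/1366 + 395960 = 540804485/1366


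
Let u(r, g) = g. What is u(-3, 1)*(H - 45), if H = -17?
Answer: -62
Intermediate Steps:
u(-3, 1)*(H - 45) = 1*(-17 - 45) = 1*(-62) = -62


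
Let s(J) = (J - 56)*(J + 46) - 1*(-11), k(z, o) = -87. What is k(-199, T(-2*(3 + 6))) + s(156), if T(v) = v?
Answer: 20124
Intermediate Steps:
s(J) = 11 + (-56 + J)*(46 + J) (s(J) = (-56 + J)*(46 + J) + 11 = 11 + (-56 + J)*(46 + J))
k(-199, T(-2*(3 + 6))) + s(156) = -87 + (-2565 + 156**2 - 10*156) = -87 + (-2565 + 24336 - 1560) = -87 + 20211 = 20124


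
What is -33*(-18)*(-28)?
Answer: -16632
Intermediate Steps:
-33*(-18)*(-28) = 594*(-28) = -16632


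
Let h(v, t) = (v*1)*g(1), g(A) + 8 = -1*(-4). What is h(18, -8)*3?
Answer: -216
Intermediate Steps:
g(A) = -4 (g(A) = -8 - 1*(-4) = -8 + 4 = -4)
h(v, t) = -4*v (h(v, t) = (v*1)*(-4) = v*(-4) = -4*v)
h(18, -8)*3 = -4*18*3 = -72*3 = -216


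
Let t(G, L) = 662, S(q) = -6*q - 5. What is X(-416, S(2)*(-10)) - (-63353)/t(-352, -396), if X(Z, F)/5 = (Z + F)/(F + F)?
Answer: 518144/5627 ≈ 92.082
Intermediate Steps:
S(q) = -5 - 6*q
X(Z, F) = 5*(F + Z)/(2*F) (X(Z, F) = 5*((Z + F)/(F + F)) = 5*((F + Z)/((2*F))) = 5*((F + Z)*(1/(2*F))) = 5*((F + Z)/(2*F)) = 5*(F + Z)/(2*F))
X(-416, S(2)*(-10)) - (-63353)/t(-352, -396) = 5*((-5 - 6*2)*(-10) - 416)/(2*(((-5 - 6*2)*(-10)))) - (-63353)/662 = 5*((-5 - 12)*(-10) - 416)/(2*(((-5 - 12)*(-10)))) - (-63353)/662 = 5*(-17*(-10) - 416)/(2*((-17*(-10)))) - 1*(-63353/662) = (5/2)*(170 - 416)/170 + 63353/662 = (5/2)*(1/170)*(-246) + 63353/662 = -123/34 + 63353/662 = 518144/5627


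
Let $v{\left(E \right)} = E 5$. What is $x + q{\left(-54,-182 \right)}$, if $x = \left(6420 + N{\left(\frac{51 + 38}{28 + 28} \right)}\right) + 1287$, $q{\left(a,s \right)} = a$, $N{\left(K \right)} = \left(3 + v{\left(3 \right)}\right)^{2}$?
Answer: $7977$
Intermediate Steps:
$v{\left(E \right)} = 5 E$
$N{\left(K \right)} = 324$ ($N{\left(K \right)} = \left(3 + 5 \cdot 3\right)^{2} = \left(3 + 15\right)^{2} = 18^{2} = 324$)
$x = 8031$ ($x = \left(6420 + 324\right) + 1287 = 6744 + 1287 = 8031$)
$x + q{\left(-54,-182 \right)} = 8031 - 54 = 7977$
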